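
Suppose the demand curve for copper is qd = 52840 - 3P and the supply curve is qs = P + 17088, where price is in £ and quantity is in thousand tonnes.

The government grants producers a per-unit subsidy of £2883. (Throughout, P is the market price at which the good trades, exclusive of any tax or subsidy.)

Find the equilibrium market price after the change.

Original equilibrium: 52840 - 3P = P + 17088 gives 35752 = 4P, so P = 8938 and q = 26026.
Since sellers receive the price plus the subsidy, the effective supply curve becomes qs = P + 19971.
Equate the new curves: 52840 - 3P = P + 19971, giving 32869 = 4P, P = 8217.25, q = 28188.25.

8217.25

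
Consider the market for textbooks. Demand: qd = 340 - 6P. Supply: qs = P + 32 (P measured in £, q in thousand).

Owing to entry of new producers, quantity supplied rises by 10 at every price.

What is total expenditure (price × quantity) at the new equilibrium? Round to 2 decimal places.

3600.33

Initially, 340 - 6P = P + 32, so 308 = 7P and P = 44, q = 76.
After the shift, demand is qd = 340 - 6P and supply is qs = P + 42.
New equilibrium: 340 - 6P = P + 42 ⇒ 298 = 7P ⇒ P = 298/7 ≈ 42.5714, q = 592/7 ≈ 84.5714.
New expenditure = 42.5714 × 84.5714 = 3600.33.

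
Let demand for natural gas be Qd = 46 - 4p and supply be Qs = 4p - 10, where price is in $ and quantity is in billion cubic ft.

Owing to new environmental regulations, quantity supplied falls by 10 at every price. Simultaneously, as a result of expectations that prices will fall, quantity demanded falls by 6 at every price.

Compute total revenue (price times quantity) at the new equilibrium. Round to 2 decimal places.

Original equilibrium: 46 - 4p = 4p - 10 gives 56 = 8p, so p = 7 and Q = 18.
The new curves are Qd = 40 - 4p (demand) and Qs = 4p - 20 (supply).
New equilibrium: 40 - 4p = 4p - 20 ⇒ 60 = 8p ⇒ p = 7.5, Q = 10.
New expenditure = 7.5 × 10 = 75.00.

75.00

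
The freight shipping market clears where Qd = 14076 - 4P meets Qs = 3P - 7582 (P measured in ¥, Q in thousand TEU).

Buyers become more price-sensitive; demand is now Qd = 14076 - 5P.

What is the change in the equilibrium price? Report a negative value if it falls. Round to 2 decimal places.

-386.75

Solve the original market: 14076 - 4P = 3P - 7582, hence P = 3094 and Q = 1700.
The new curves are Qd = 14076 - 5P (demand) and Qs = 3P - 7582 (supply).
Clearing the new market: 14076 - 5P = 3P - 7582, so P = 2707.25 and Q = 539.75.
ΔP = 2707.25 − 3094 = -386.75.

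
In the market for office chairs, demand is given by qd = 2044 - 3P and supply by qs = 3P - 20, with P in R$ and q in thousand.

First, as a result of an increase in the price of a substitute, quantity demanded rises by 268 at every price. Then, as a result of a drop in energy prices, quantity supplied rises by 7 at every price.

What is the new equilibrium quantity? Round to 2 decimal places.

1149.50

Original equilibrium: 2044 - 3P = 3P - 20 gives 2064 = 6P, so P = 344 and q = 1012.
The new curves are qd = 2312 - 3P (demand) and qs = 3P - 13 (supply).
Setting them equal: 2312 - 3P = 3P - 13 → 2325 = 6P, so P = 387.5 and q = 1149.5.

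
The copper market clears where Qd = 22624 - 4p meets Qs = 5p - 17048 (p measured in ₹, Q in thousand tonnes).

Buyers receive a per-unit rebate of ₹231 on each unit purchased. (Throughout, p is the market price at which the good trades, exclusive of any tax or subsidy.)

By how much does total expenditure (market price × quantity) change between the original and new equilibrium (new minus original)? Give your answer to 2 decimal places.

+2827987.56

Original equilibrium: 22624 - 4p = 5p - 17048 gives 39672 = 9p, so p = 4408 and Q = 4992.
Since buyers' out-of-pocket price is the market price minus the rebate, the effective demand curve becomes Qd = 23548 - 4p.
New equilibrium: 23548 - 4p = 5p - 17048 ⇒ 40596 = 9p ⇒ p = 13532/3 ≈ 4510.6667, Q = 16516/3 ≈ 5505.3333.
Expenditure moves from 4408×4992 = 22004736 to 4510.6667×5505.3333 = 24832723.5556; change = +2827987.56.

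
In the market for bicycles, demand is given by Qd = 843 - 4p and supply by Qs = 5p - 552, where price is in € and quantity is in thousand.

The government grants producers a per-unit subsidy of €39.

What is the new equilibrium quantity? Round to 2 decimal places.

Before the shock: 843 - 4p = 5p - 552 ⇒ 1395 = 9p ⇒ p = 155, Q = 223.
Since sellers receive the price plus the subsidy, the effective supply curve becomes Qs = 5p - 357.
Equate the new curves: 843 - 4p = 5p - 357, giving 1200 = 9p, p = 400/3 ≈ 133.3333, Q = 929/3 ≈ 309.6667.

309.67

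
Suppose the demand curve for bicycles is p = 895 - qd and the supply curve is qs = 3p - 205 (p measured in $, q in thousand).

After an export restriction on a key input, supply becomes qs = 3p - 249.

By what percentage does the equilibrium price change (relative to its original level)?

Original equilibrium: 895 - p = 3p - 205 gives 1100 = 4p, so p = 275 and q = 620.
After the shift, demand is qd = 895 - p and supply is qs = 3p - 249.
Setting them equal: 895 - p = 3p - 249 → 1144 = 4p, so p = 286 and q = 609.
%Δp = (286 − 275) / 275 × 100 = +4%.

+4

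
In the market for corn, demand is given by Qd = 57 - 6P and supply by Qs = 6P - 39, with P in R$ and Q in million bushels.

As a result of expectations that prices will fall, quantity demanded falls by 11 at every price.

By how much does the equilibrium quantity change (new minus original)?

-5.5

Initially, 57 - 6P = 6P - 39, so 96 = 12P and P = 8, Q = 9.
After the shift, demand is Qd = 46 - 6P and supply is Qs = 6P - 39.
Setting them equal: 46 - 6P = 6P - 39 → 85 = 12P, so P = 85/12 ≈ 7.0833 and Q = 3.5.
ΔQ = 3.5 − 9 = -5.5.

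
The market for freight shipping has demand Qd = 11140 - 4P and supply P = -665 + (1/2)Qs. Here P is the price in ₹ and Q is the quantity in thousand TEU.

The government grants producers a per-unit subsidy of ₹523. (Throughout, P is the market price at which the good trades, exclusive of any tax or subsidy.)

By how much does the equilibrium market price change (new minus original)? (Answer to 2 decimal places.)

-174.33

Original equilibrium: 11140 - 4P = 2P + 1330 gives 9810 = 6P, so P = 1635 and Q = 4600.
Since sellers receive the price plus the subsidy, the effective supply curve becomes Qs = 2P + 2376.
New equilibrium: 11140 - 4P = 2P + 2376 ⇒ 8764 = 6P ⇒ P = 4382/3 ≈ 1460.6667, Q = 15892/3 ≈ 5297.3333.
ΔP = 1460.6667 − 1635 = -174.33.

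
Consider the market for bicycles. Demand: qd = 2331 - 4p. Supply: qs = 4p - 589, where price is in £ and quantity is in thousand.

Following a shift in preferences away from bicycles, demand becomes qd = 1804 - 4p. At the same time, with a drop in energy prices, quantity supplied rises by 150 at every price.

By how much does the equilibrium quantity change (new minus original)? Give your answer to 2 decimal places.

Solve the original market: 2331 - 4p = 4p - 589, hence p = 365 and q = 871.
The shock moves the curves to qd = 1804 - 4p and qs = 4p - 439.
Equate the new curves: 1804 - 4p = 4p - 439, giving 2243 = 8p, p = 280.375, q = 682.5.
Δq = 682.5 − 871 = -188.50.

-188.50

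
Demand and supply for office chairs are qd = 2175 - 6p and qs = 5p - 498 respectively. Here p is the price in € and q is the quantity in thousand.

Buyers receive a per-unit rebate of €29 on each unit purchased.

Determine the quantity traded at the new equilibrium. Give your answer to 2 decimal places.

Original equilibrium: 2175 - 6p = 5p - 498 gives 2673 = 11p, so p = 243 and q = 717.
Since buyers' out-of-pocket price is the market price minus the rebate, the effective demand curve becomes qd = 2349 - 6p.
Clearing the new market: 2349 - 6p = 5p - 498, so p = 2847/11 ≈ 258.8182 and q = 8757/11 ≈ 796.0909.

796.09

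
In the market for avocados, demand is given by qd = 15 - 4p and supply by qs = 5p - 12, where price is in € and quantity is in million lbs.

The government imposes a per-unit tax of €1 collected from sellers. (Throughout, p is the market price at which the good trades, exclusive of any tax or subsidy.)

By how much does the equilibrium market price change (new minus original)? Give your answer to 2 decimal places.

+0.56

Solve the original market: 15 - 4p = 5p - 12, hence p = 3 and q = 3.
Since sellers keep the price net of the tax, the effective supply curve becomes qs = 5p - 17.
New equilibrium: 15 - 4p = 5p - 17 ⇒ 32 = 9p ⇒ p = 32/9 ≈ 3.5556, q = 7/9 ≈ 0.7778.
Δp = 3.5556 − 3 = +0.56.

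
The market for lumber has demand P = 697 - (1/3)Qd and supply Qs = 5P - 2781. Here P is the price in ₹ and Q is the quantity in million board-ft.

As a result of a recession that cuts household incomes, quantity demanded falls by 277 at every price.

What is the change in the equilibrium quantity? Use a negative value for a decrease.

Before the shock: 2091 - 3P = 5P - 2781 ⇒ 4872 = 8P ⇒ P = 609, Q = 264.
With the change applied: demand Qd = 1814 - 3P, supply Qs = 5P - 2781.
New equilibrium: 1814 - 3P = 5P - 2781 ⇒ 4595 = 8P ⇒ P = 574.375, Q = 90.875.
ΔQ = 90.875 − 264 = -173.125.

-173.125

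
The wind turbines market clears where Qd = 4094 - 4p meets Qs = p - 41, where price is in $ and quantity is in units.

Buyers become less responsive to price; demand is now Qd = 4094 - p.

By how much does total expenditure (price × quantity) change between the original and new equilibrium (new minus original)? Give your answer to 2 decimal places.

Initially, 4094 - 4p = p - 41, so 4135 = 5p and p = 827, Q = 786.
The shock moves the curves to Qd = 4094 - p and Qs = p - 41.
New equilibrium: 4094 - p = p - 41 ⇒ 4135 = 2p ⇒ p = 2067.5, Q = 2026.5.
Expenditure moves from 827×786 = 650022 to 2067.5×2026.5 = 4189788.75; change = +3539766.75.

+3539766.75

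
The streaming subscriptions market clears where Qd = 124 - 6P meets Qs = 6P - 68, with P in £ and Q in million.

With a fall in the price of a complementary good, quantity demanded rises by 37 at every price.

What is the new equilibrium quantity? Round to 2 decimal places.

Before the shock: 124 - 6P = 6P - 68 ⇒ 192 = 12P ⇒ P = 16, Q = 28.
After the shift, demand is Qd = 161 - 6P and supply is Qs = 6P - 68.
New equilibrium: 161 - 6P = 6P - 68 ⇒ 229 = 12P ⇒ P = 229/12 ≈ 19.0833, Q = 46.5.

46.50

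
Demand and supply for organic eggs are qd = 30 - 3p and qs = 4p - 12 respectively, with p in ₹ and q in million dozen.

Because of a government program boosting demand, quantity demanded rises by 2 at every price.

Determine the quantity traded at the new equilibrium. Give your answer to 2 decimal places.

Solve the original market: 30 - 3p = 4p - 12, hence p = 6 and q = 12.
After the shift, demand is qd = 32 - 3p and supply is qs = 4p - 12.
Equate the new curves: 32 - 3p = 4p - 12, giving 44 = 7p, p = 44/7 ≈ 6.2857, q = 92/7 ≈ 13.1429.

13.14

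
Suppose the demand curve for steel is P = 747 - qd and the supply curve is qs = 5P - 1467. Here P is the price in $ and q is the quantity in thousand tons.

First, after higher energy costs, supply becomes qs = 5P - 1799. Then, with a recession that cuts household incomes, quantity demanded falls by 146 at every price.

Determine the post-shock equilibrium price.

Before the shock: 747 - P = 5P - 1467 ⇒ 2214 = 6P ⇒ P = 369, q = 378.
The new curves are qd = 601 - P (demand) and qs = 5P - 1799 (supply).
Equate the new curves: 601 - P = 5P - 1799, giving 2400 = 6P, P = 400, q = 201.

400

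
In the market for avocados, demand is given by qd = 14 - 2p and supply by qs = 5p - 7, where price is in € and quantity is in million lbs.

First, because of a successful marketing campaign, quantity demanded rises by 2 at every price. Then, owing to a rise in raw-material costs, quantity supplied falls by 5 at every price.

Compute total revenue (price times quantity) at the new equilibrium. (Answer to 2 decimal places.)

32.00

Before the shock: 14 - 2p = 5p - 7 ⇒ 21 = 7p ⇒ p = 3, q = 8.
With the change applied: demand qd = 16 - 2p, supply qs = 5p - 12.
New equilibrium: 16 - 2p = 5p - 12 ⇒ 28 = 7p ⇒ p = 4, q = 8.
New expenditure = 4 × 8 = 32.00.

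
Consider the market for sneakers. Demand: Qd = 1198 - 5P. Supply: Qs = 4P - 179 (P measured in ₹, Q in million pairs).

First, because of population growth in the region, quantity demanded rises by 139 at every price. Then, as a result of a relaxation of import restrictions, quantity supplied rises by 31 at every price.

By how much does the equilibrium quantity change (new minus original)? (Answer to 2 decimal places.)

+79.00

Solve the original market: 1198 - 5P = 4P - 179, hence P = 153 and Q = 433.
With the change applied: demand Qd = 1337 - 5P, supply Qs = 4P - 148.
New equilibrium: 1337 - 5P = 4P - 148 ⇒ 1485 = 9P ⇒ P = 165, Q = 512.
ΔQ = 512 − 433 = +79.00.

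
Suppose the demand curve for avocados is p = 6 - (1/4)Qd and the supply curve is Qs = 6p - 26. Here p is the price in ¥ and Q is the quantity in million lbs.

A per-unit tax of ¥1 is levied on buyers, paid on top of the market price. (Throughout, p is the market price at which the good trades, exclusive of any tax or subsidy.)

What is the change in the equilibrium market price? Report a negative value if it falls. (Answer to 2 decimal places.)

-0.40

Solve the original market: 24 - 4p = 6p - 26, hence p = 5 and Q = 4.
Since buyers pay the price plus the tax, the effective demand curve becomes Qd = 20 - 4p.
Equate the new curves: 20 - 4p = 6p - 26, giving 46 = 10p, p = 4.6, Q = 1.6.
Δp = 4.6 − 5 = -0.40.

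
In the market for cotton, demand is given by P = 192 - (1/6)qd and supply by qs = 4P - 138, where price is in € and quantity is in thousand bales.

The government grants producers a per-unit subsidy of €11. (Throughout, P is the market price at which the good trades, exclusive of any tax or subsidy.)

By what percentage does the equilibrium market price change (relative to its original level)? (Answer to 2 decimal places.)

-3.41

Before the shock: 1152 - 6P = 4P - 138 ⇒ 1290 = 10P ⇒ P = 129, q = 378.
Since sellers receive the price plus the subsidy, the effective supply curve becomes qs = 4P - 94.
Equate the new curves: 1152 - 6P = 4P - 94, giving 1246 = 10P, P = 124.6, q = 404.4.
%ΔP = (124.6 − 129) / 129 × 100 = -3.41%.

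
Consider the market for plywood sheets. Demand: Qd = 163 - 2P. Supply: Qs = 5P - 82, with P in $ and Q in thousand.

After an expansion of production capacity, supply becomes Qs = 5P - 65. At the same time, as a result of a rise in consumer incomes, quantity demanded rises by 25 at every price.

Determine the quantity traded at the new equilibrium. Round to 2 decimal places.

115.71

Original equilibrium: 163 - 2P = 5P - 82 gives 245 = 7P, so P = 35 and Q = 93.
The shock moves the curves to Qd = 188 - 2P and Qs = 5P - 65.
Clearing the new market: 188 - 2P = 5P - 65, so P = 253/7 ≈ 36.1429 and Q = 810/7 ≈ 115.7143.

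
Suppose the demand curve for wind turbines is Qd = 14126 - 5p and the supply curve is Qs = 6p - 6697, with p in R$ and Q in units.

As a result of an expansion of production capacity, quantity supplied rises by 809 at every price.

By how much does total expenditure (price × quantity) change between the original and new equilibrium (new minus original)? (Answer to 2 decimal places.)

+326267.69

Before the shock: 14126 - 5p = 6p - 6697 ⇒ 20823 = 11p ⇒ p = 1893, Q = 4661.
With the change applied: demand Qd = 14126 - 5p, supply Qs = 6p - 5888.
Clearing the new market: 14126 - 5p = 6p - 5888, so p = 20014/11 ≈ 1819.4545 and Q = 55316/11 ≈ 5028.7273.
Expenditure moves from 1893×4661 = 8823273 to 1819.4545×5028.7273 = 9149540.6942; change = +326267.69.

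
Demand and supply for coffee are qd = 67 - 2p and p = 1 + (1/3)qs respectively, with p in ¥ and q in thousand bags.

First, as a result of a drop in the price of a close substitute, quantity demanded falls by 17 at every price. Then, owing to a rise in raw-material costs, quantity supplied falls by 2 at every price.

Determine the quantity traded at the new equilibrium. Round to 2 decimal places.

Initially, 67 - 2p = 3p - 3, so 70 = 5p and p = 14, q = 39.
With the change applied: demand qd = 50 - 2p, supply qs = 3p - 5.
Clearing the new market: 50 - 2p = 3p - 5, so p = 11 and q = 28.

28.00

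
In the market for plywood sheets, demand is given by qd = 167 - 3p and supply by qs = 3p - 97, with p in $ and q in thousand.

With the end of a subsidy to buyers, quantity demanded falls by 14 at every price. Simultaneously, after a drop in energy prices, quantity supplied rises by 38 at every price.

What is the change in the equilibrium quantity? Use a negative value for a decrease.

Before the shock: 167 - 3p = 3p - 97 ⇒ 264 = 6p ⇒ p = 44, q = 35.
The shock moves the curves to qd = 153 - 3p and qs = 3p - 59.
Clearing the new market: 153 - 3p = 3p - 59, so p = 106/3 ≈ 35.3333 and q = 47.
Δq = 47 − 35 = +12.

+12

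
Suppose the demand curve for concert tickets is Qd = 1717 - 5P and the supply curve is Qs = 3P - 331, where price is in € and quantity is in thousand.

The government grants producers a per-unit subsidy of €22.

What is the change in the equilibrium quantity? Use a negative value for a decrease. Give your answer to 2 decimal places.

+41.25

Before the shock: 1717 - 5P = 3P - 331 ⇒ 2048 = 8P ⇒ P = 256, Q = 437.
Since sellers receive the price plus the subsidy, the effective supply curve becomes Qs = 3P - 265.
Setting them equal: 1717 - 5P = 3P - 265 → 1982 = 8P, so P = 247.75 and Q = 478.25.
ΔQ = 478.25 − 437 = +41.25.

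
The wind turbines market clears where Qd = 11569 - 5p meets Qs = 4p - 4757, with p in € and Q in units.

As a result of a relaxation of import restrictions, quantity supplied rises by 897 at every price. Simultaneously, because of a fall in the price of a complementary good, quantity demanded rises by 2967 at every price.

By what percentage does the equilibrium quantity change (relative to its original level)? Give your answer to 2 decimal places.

Initially, 11569 - 5p = 4p - 4757, so 16326 = 9p and p = 1814, Q = 2499.
The shock moves the curves to Qd = 14536 - 5p and Qs = 4p - 3860.
Clearing the new market: 14536 - 5p = 4p - 3860, so p = 2044 and Q = 4316.
%ΔQ = (4316 − 2499) / 2499 × 100 = +72.71%.

+72.71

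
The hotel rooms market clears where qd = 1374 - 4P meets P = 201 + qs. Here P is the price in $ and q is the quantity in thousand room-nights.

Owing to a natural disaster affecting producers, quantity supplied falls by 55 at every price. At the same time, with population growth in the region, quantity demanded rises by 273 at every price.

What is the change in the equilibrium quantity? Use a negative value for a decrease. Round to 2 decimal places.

+10.60

Original equilibrium: 1374 - 4P = P - 201 gives 1575 = 5P, so P = 315 and q = 114.
The new curves are qd = 1647 - 4P (demand) and qs = P - 256 (supply).
New equilibrium: 1647 - 4P = P - 256 ⇒ 1903 = 5P ⇒ P = 380.6, q = 124.6.
Δq = 124.6 − 114 = +10.60.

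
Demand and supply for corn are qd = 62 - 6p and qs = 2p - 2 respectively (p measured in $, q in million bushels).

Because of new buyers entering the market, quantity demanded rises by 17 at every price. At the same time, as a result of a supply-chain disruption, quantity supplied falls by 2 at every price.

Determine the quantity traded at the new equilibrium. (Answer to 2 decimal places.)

Solve the original market: 62 - 6p = 2p - 2, hence p = 8 and q = 14.
The new curves are qd = 79 - 6p (demand) and qs = 2p - 4 (supply).
Setting them equal: 79 - 6p = 2p - 4 → 83 = 8p, so p = 10.375 and q = 16.75.

16.75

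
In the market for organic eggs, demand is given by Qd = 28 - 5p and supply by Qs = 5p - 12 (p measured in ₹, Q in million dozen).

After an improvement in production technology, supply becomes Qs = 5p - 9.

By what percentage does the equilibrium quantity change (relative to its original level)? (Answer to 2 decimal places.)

+18.75

Before the shock: 28 - 5p = 5p - 12 ⇒ 40 = 10p ⇒ p = 4, Q = 8.
After the shift, demand is Qd = 28 - 5p and supply is Qs = 5p - 9.
Clearing the new market: 28 - 5p = 5p - 9, so p = 3.7 and Q = 9.5.
%ΔQ = (9.5 − 8) / 8 × 100 = +18.75%.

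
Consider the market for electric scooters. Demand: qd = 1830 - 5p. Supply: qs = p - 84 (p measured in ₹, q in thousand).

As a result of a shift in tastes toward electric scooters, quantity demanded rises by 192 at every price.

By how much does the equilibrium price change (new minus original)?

+32

Solve the original market: 1830 - 5p = p - 84, hence p = 319 and q = 235.
The shock moves the curves to qd = 2022 - 5p and qs = p - 84.
Clearing the new market: 2022 - 5p = p - 84, so p = 351 and q = 267.
Δp = 351 − 319 = +32.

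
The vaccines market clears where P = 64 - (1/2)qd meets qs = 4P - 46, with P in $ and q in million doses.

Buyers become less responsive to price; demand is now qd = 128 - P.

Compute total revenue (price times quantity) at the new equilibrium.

3243.36

Initially, 128 - 2P = 4P - 46, so 174 = 6P and P = 29, q = 70.
With the change applied: demand qd = 128 - P, supply qs = 4P - 46.
Clearing the new market: 128 - P = 4P - 46, so P = 34.8 and q = 93.2.
New expenditure = 34.8 × 93.2 = 3243.36.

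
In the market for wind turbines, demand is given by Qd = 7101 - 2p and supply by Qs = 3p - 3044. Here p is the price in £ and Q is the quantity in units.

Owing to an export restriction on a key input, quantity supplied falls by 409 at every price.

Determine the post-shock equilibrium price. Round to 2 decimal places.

2110.80

Original equilibrium: 7101 - 2p = 3p - 3044 gives 10145 = 5p, so p = 2029 and Q = 3043.
With the change applied: demand Qd = 7101 - 2p, supply Qs = 3p - 3453.
Setting them equal: 7101 - 2p = 3p - 3453 → 10554 = 5p, so p = 2110.8 and Q = 2879.4.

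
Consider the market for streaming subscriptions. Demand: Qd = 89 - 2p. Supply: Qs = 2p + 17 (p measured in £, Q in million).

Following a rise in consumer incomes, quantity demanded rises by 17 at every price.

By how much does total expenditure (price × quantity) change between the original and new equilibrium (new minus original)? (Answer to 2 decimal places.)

Original equilibrium: 89 - 2p = 2p + 17 gives 72 = 4p, so p = 18 and Q = 53.
After the shift, demand is Qd = 106 - 2p and supply is Qs = 2p + 17.
Equate the new curves: 106 - 2p = 2p + 17, giving 89 = 4p, p = 22.25, Q = 61.5.
Expenditure moves from 18×53 = 954 to 22.25×61.5 = 1368.375; change = +414.38.

+414.38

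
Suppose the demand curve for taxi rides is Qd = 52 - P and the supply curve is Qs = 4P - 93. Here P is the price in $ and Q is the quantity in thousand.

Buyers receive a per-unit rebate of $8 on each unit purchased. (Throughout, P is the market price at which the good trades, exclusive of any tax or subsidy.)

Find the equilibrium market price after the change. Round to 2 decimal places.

Solve the original market: 52 - P = 4P - 93, hence P = 29 and Q = 23.
Since buyers' out-of-pocket price is the market price minus the rebate, the effective demand curve becomes Qd = 60 - P.
Clearing the new market: 60 - P = 4P - 93, so P = 30.6 and Q = 29.4.

30.60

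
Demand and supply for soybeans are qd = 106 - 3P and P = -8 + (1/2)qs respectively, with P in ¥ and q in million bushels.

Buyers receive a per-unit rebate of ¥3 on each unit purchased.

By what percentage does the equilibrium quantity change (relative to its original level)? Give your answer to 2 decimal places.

+6.92

Original equilibrium: 106 - 3P = 2P + 16 gives 90 = 5P, so P = 18 and q = 52.
Since buyers' out-of-pocket price is the market price minus the rebate, the effective demand curve becomes qd = 115 - 3P.
New equilibrium: 115 - 3P = 2P + 16 ⇒ 99 = 5P ⇒ P = 19.8, q = 55.6.
%Δq = (55.6 − 52) / 52 × 100 = +6.92%.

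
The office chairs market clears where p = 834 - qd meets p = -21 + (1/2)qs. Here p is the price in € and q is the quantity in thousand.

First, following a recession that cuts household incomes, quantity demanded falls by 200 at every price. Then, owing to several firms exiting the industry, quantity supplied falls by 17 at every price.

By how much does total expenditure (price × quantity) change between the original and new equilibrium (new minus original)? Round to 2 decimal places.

-62987.00

Initially, 834 - p = 2p + 42, so 792 = 3p and p = 264, q = 570.
The shock moves the curves to qd = 634 - p and qs = 2p + 25.
New equilibrium: 634 - p = 2p + 25 ⇒ 609 = 3p ⇒ p = 203, q = 431.
Expenditure moves from 264×570 = 150480 to 203×431 = 87493; change = -62987.00.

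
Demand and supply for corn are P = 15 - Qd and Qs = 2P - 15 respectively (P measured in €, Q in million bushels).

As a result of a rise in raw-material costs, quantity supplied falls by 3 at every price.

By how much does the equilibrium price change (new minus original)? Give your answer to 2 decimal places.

Solve the original market: 15 - P = 2P - 15, hence P = 10 and Q = 5.
With the change applied: demand Qd = 15 - P, supply Qs = 2P - 18.
Setting them equal: 15 - P = 2P - 18 → 33 = 3P, so P = 11 and Q = 4.
ΔP = 11 − 10 = +1.00.

+1.00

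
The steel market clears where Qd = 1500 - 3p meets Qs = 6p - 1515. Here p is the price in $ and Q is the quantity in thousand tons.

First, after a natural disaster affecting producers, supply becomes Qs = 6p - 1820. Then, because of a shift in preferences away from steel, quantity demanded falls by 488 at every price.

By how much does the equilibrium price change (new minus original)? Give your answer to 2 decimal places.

-20.33

Before the shock: 1500 - 3p = 6p - 1515 ⇒ 3015 = 9p ⇒ p = 335, Q = 495.
After the shift, demand is Qd = 1012 - 3p and supply is Qs = 6p - 1820.
New equilibrium: 1012 - 3p = 6p - 1820 ⇒ 2832 = 9p ⇒ p = 944/3 ≈ 314.6667, Q = 68.
Δp = 314.6667 − 335 = -20.33.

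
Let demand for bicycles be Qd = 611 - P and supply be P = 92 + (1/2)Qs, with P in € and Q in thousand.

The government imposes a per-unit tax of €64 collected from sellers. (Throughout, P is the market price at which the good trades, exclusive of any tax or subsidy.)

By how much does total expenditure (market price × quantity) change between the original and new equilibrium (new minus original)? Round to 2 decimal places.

+1635.56

Initially, 611 - P = 2P - 184, so 795 = 3P and P = 265, Q = 346.
Since sellers keep the price net of the tax, the effective supply curve becomes Qs = 2P - 312.
Equate the new curves: 611 - P = 2P - 312, giving 923 = 3P, P = 923/3 ≈ 307.6667, Q = 910/3 ≈ 303.3333.
Expenditure moves from 265×346 = 91690 to 307.6667×303.3333 = 93325.5556; change = +1635.56.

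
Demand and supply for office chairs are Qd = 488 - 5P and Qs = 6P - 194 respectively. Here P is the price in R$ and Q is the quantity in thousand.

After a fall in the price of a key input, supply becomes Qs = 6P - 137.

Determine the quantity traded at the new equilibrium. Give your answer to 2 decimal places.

203.91

Solve the original market: 488 - 5P = 6P - 194, hence P = 62 and Q = 178.
The new curves are Qd = 488 - 5P (demand) and Qs = 6P - 137 (supply).
Setting them equal: 488 - 5P = 6P - 137 → 625 = 11P, so P = 625/11 ≈ 56.8182 and Q = 2243/11 ≈ 203.9091.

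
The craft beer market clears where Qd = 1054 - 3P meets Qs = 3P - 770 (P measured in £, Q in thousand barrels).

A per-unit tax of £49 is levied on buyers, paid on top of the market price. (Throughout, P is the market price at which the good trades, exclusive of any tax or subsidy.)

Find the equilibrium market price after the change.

279.5

Original equilibrium: 1054 - 3P = 3P - 770 gives 1824 = 6P, so P = 304 and Q = 142.
Since buyers pay the price plus the tax, the effective demand curve becomes Qd = 907 - 3P.
New equilibrium: 907 - 3P = 3P - 770 ⇒ 1677 = 6P ⇒ P = 279.5, Q = 68.5.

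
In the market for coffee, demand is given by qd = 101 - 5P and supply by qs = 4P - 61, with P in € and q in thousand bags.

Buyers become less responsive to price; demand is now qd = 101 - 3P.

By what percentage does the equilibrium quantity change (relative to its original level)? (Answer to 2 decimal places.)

Initially, 101 - 5P = 4P - 61, so 162 = 9P and P = 18, q = 11.
With the change applied: demand qd = 101 - 3P, supply qs = 4P - 61.
New equilibrium: 101 - 3P = 4P - 61 ⇒ 162 = 7P ⇒ P = 162/7 ≈ 23.1429, q = 221/7 ≈ 31.5714.
%Δq = (31.5714 − 11) / 11 × 100 = +187.01%.

+187.01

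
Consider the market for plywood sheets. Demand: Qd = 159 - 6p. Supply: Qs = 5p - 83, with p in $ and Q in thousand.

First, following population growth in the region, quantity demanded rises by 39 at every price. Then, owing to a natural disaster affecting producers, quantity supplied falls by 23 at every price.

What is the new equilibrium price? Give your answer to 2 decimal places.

Before the shock: 159 - 6p = 5p - 83 ⇒ 242 = 11p ⇒ p = 22, Q = 27.
After the shift, demand is Qd = 198 - 6p and supply is Qs = 5p - 106.
Equate the new curves: 198 - 6p = 5p - 106, giving 304 = 11p, p = 304/11 ≈ 27.6364, Q = 354/11 ≈ 32.1818.

27.64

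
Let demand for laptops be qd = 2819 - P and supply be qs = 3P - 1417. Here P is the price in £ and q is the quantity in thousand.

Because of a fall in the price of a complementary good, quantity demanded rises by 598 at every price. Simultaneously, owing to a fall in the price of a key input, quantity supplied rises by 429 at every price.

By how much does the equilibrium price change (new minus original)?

Initially, 2819 - P = 3P - 1417, so 4236 = 4P and P = 1059, q = 1760.
The shock moves the curves to qd = 3417 - P and qs = 3P - 988.
Setting them equal: 3417 - P = 3P - 988 → 4405 = 4P, so P = 1101.25 and q = 2315.75.
ΔP = 1101.25 − 1059 = +42.25.

+42.25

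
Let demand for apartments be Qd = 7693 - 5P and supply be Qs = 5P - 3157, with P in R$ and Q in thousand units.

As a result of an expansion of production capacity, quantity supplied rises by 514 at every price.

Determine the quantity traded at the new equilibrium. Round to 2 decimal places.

Solve the original market: 7693 - 5P = 5P - 3157, hence P = 1085 and Q = 2268.
With the change applied: demand Qd = 7693 - 5P, supply Qs = 5P - 2643.
Setting them equal: 7693 - 5P = 5P - 2643 → 10336 = 10P, so P = 1033.6 and Q = 2525.

2525.00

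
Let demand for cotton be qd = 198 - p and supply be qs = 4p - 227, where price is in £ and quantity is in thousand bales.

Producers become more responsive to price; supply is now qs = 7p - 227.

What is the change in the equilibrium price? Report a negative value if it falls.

-31.875

Solve the original market: 198 - p = 4p - 227, hence p = 85 and q = 113.
The shock moves the curves to qd = 198 - p and qs = 7p - 227.
New equilibrium: 198 - p = 7p - 227 ⇒ 425 = 8p ⇒ p = 53.125, q = 144.875.
Δp = 53.125 − 85 = -31.875.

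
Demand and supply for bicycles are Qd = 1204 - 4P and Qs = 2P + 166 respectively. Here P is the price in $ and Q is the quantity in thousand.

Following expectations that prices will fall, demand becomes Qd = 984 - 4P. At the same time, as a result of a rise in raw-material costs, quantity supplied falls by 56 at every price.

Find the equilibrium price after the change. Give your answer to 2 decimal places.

Solve the original market: 1204 - 4P = 2P + 166, hence P = 173 and Q = 512.
With the change applied: demand Qd = 984 - 4P, supply Qs = 2P + 110.
Clearing the new market: 984 - 4P = 2P + 110, so P = 437/3 ≈ 145.6667 and Q = 1204/3 ≈ 401.3333.

145.67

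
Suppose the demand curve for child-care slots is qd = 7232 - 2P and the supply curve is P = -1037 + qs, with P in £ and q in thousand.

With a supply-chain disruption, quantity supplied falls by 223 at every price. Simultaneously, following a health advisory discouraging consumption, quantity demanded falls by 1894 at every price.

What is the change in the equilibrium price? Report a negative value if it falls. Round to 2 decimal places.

-557.00

Original equilibrium: 7232 - 2P = P + 1037 gives 6195 = 3P, so P = 2065 and q = 3102.
The new curves are qd = 5338 - 2P (demand) and qs = P + 814 (supply).
Equate the new curves: 5338 - 2P = P + 814, giving 4524 = 3P, P = 1508, q = 2322.
ΔP = 1508 − 2065 = -557.00.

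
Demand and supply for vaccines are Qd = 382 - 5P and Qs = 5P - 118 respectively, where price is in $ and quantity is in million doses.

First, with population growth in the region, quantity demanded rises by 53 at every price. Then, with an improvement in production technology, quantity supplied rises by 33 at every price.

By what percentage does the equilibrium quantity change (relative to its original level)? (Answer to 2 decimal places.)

+32.58

Initially, 382 - 5P = 5P - 118, so 500 = 10P and P = 50, Q = 132.
With the change applied: demand Qd = 435 - 5P, supply Qs = 5P - 85.
Equate the new curves: 435 - 5P = 5P - 85, giving 520 = 10P, P = 52, Q = 175.
%ΔQ = (175 − 132) / 132 × 100 = +32.58%.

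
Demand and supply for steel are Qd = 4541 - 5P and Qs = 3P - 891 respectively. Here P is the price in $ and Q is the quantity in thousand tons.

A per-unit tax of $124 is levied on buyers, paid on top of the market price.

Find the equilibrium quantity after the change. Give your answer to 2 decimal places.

Initially, 4541 - 5P = 3P - 891, so 5432 = 8P and P = 679, Q = 1146.
Since buyers pay the price plus the tax, the effective demand curve becomes Qd = 3921 - 5P.
Setting them equal: 3921 - 5P = 3P - 891 → 4812 = 8P, so P = 601.5 and Q = 913.5.

913.50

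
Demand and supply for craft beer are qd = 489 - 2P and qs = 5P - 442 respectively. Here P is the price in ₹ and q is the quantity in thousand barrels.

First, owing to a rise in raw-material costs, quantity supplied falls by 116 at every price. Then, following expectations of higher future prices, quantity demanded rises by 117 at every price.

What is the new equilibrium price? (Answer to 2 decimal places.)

Before the shock: 489 - 2P = 5P - 442 ⇒ 931 = 7P ⇒ P = 133, q = 223.
After the shift, demand is qd = 606 - 2P and supply is qs = 5P - 558.
Setting them equal: 606 - 2P = 5P - 558 → 1164 = 7P, so P = 1164/7 ≈ 166.2857 and q = 1914/7 ≈ 273.4286.

166.29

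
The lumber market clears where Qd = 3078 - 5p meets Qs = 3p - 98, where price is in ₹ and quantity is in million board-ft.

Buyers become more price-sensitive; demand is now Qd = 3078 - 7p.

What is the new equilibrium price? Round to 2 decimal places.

317.60

Solve the original market: 3078 - 5p = 3p - 98, hence p = 397 and Q = 1093.
With the change applied: demand Qd = 3078 - 7p, supply Qs = 3p - 98.
New equilibrium: 3078 - 7p = 3p - 98 ⇒ 3176 = 10p ⇒ p = 317.6, Q = 854.8.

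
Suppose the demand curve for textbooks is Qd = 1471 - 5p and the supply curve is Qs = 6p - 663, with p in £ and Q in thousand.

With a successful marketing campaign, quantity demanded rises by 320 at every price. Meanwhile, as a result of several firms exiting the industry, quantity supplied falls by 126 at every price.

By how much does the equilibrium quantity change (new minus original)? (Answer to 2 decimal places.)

Initially, 1471 - 5p = 6p - 663, so 2134 = 11p and p = 194, Q = 501.
After the shift, demand is Qd = 1791 - 5p and supply is Qs = 6p - 789.
Clearing the new market: 1791 - 5p = 6p - 789, so p = 2580/11 ≈ 234.5455 and Q = 6801/11 ≈ 618.2727.
ΔQ = 618.2727 − 501 = +117.27.

+117.27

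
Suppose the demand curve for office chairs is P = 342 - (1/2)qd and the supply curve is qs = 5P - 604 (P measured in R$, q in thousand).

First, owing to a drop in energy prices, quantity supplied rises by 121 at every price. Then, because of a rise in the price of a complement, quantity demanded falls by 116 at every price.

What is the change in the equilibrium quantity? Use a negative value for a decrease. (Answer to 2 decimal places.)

-48.29

Solve the original market: 684 - 2P = 5P - 604, hence P = 184 and q = 316.
The new curves are qd = 568 - 2P (demand) and qs = 5P - 483 (supply).
Setting them equal: 568 - 2P = 5P - 483 → 1051 = 7P, so P = 1051/7 ≈ 150.1429 and q = 1874/7 ≈ 267.7143.
Δq = 267.7143 − 316 = -48.29.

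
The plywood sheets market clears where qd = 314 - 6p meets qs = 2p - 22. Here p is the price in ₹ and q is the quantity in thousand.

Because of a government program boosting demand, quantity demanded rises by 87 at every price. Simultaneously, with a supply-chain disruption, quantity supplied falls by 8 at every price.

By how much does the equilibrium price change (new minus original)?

Solve the original market: 314 - 6p = 2p - 22, hence p = 42 and q = 62.
The shock moves the curves to qd = 401 - 6p and qs = 2p - 30.
New equilibrium: 401 - 6p = 2p - 30 ⇒ 431 = 8p ⇒ p = 53.875, q = 77.75.
Δp = 53.875 − 42 = +11.875.

+11.875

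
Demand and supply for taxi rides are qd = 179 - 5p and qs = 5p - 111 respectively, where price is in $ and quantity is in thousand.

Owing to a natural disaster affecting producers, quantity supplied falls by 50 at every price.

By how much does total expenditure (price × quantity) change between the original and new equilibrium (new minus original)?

Original equilibrium: 179 - 5p = 5p - 111 gives 290 = 10p, so p = 29 and q = 34.
The new curves are qd = 179 - 5p (demand) and qs = 5p - 161 (supply).
Setting them equal: 179 - 5p = 5p - 161 → 340 = 10p, so p = 34 and q = 9.
Expenditure moves from 29×34 = 986 to 34×9 = 306; change = -680.

-680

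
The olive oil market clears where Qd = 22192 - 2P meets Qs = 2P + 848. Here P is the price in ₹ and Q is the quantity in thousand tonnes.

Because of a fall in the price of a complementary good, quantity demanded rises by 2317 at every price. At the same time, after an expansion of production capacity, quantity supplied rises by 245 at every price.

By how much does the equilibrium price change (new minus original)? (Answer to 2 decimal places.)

+518.00

Solve the original market: 22192 - 2P = 2P + 848, hence P = 5336 and Q = 11520.
The new curves are Qd = 24509 - 2P (demand) and Qs = 2P + 1093 (supply).
Setting them equal: 24509 - 2P = 2P + 1093 → 23416 = 4P, so P = 5854 and Q = 12801.
ΔP = 5854 − 5336 = +518.00.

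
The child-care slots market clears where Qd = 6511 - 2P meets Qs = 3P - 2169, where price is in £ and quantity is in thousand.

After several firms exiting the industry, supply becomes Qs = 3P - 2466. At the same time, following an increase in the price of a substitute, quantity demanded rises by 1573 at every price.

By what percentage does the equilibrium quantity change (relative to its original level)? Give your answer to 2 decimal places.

+27.15

Initially, 6511 - 2P = 3P - 2169, so 8680 = 5P and P = 1736, Q = 3039.
After the shift, demand is Qd = 8084 - 2P and supply is Qs = 3P - 2466.
New equilibrium: 8084 - 2P = 3P - 2466 ⇒ 10550 = 5P ⇒ P = 2110, Q = 3864.
%ΔQ = (3864 − 3039) / 3039 × 100 = +27.15%.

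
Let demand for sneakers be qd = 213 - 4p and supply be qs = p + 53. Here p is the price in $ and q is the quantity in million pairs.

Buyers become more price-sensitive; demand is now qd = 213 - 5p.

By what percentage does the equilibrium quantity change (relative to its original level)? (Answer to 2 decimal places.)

Initially, 213 - 4p = p + 53, so 160 = 5p and p = 32, q = 85.
With the change applied: demand qd = 213 - 5p, supply qs = p + 53.
Setting them equal: 213 - 5p = p + 53 → 160 = 6p, so p = 80/3 ≈ 26.6667 and q = 239/3 ≈ 79.6667.
%Δq = (79.6667 − 85) / 85 × 100 = -6.27%.

-6.27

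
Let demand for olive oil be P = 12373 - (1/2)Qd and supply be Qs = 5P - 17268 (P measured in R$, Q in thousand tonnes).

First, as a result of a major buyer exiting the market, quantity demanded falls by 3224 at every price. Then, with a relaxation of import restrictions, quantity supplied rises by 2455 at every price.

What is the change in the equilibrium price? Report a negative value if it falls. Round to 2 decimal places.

Original equilibrium: 24746 - 2P = 5P - 17268 gives 42014 = 7P, so P = 6002 and Q = 12742.
After the shift, demand is Qd = 21522 - 2P and supply is Qs = 5P - 14813.
Clearing the new market: 21522 - 2P = 5P - 14813, so P = 36335/7 ≈ 5190.7143 and Q = 77984/7 ≈ 11140.5714.
ΔP = 5190.7143 − 6002 = -811.29.

-811.29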